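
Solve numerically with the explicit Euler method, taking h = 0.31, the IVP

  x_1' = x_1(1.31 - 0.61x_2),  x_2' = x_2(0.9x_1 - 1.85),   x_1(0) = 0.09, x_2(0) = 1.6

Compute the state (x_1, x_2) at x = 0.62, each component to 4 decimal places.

Euler on (x_1,x_2): x_1_{n+1} = x_1_n + h·x_1', x_2_{n+1} = x_2_n + h·x_2'.
0.000000: (0.090000, 1.600000); f=(0.030060, -2.830400) → (0.099319, 0.722576)
0.310000: (0.099319, 0.722576); f=(0.086331, -1.272177) → (0.126081, 0.328201)
(x_1(0.62), x_2(0.62)) ≈ (0.1261, 0.3282)

0.1261, 0.3282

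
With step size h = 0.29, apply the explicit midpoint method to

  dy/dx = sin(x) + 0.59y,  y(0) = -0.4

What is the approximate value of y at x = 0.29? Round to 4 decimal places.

-0.4324

Midpoint: k1 = f(x_n, y_n); k2 = f(x_n + h/2, y_n + (h/2)·k1); y_{n+1} = y_n + h·k2.
x=0.000000, y=-0.400000:
  k1 = f(0.000000, -0.400000) = -0.236000
  k2 = f(0.145000, -0.434220) = -0.111697
  y ← -0.400000 + 0.29·(-0.111697) = -0.432392
y(0.29) ≈ -0.4324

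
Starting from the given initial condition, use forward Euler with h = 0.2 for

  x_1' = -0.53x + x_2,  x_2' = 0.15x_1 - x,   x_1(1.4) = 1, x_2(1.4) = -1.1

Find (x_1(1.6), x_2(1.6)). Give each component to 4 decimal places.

Euler on (x_1,x_2): x_1_{n+1} = x_1_n + h·x_1', x_2_{n+1} = x_2_n + h·x_2'.
1.400000: (1.000000, -1.100000); f=(-1.842000, -1.250000) → (0.631600, -1.350000)
(x_1(1.6), x_2(1.6)) ≈ (0.6316, -1.3500)

0.6316, -1.3500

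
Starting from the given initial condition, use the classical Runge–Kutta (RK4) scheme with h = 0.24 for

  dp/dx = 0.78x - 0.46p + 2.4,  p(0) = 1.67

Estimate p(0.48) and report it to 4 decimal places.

2.4564

RK4: k1 = f(x_n, p_n); k2 = f(x_n + h/2, p_n + (h/2)·k1); k3 = f(x_n + h/2, p_n + (h/2)·k2); k4 = f(x_n + h, p_n + h·k3); p_{n+1} = p_n + (h/6)·(k1 + 2k2 + 2k3 + k4).
x=0.000000, p=1.670000:
  k1 = f(0.000000, 1.670000) = 1.631800
  k2 = f(0.120000, 1.865816) = 1.635325
  k3 = f(0.120000, 1.866239) = 1.635130
  k4 = f(0.240000, 2.062431) = 1.638482
  p ← 1.670000 + (0.24/6)·(k1 + 2k2 + 2k3 + k4) = 2.062448
x=0.240000, p=2.062448:
  k1 = f(0.240000, 2.062448) = 1.638474
  k2 = f(0.360000, 2.259065) = 1.641630
  k3 = f(0.360000, 2.259443) = 1.641456
  k4 = f(0.480000, 2.456397) = 1.644457
  p ← 2.062448 + (0.24/6)·(k1 + 2k2 + 2k3 + k4) = 2.456412
p(0.48) ≈ 2.4564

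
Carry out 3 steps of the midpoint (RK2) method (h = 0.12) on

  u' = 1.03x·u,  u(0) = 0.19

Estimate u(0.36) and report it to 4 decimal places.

0.2031

Midpoint: k1 = f(x_n, u_n); k2 = f(x_n + h/2, u_n + (h/2)·k1); u_{n+1} = u_n + h·k2.
x=0.000000, u=0.190000:
  k1 = f(0.000000, 0.190000) = 0.000000
  k2 = f(0.060000, 0.190000) = 0.011742
  u ← 0.190000 + 0.12·0.011742 = 0.191409
x=0.120000, u=0.191409:
  k1 = f(0.120000, 0.191409) = 0.023658
  k2 = f(0.180000, 0.192829) = 0.035750
  u ← 0.191409 + 0.12·0.035750 = 0.195699
x=0.240000, u=0.195699:
  k1 = f(0.240000, 0.195699) = 0.048377
  k2 = f(0.300000, 0.198602) = 0.061368
  u ← 0.195699 + 0.12·0.061368 = 0.203063
u(0.36) ≈ 0.2031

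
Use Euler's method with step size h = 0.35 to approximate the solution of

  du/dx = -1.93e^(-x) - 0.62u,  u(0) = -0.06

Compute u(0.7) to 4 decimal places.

-1.0417

Euler: u_{n+1} = u_n + h·f(x_n, u_n).
x=0.000000, u=-0.060000: f=-1.892800 → u ← -0.060000 + 0.35·(-1.892800) = -0.722480
x=0.350000, u=-0.722480: f=-0.912110 → u ← -0.722480 + 0.35·(-0.912110) = -1.041719
u(0.7) ≈ -1.0417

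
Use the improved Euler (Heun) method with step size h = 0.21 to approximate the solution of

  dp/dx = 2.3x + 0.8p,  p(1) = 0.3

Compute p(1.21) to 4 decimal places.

0.9289

Heun: k1 = f(x_n, p_n); k2 = f(x_n + h, p_n + h·k1); p_{n+1} = p_n + (h/2)·(k1 + k2).
x=1.000000, p=0.300000:
  k1 = f(1.000000, 0.300000) = 2.540000
  k2 = f(1.210000, 0.833400) = 3.449720
  p ← 0.300000 + (0.21/2)·(2.540000 + 3.449720) = 0.928921
p(1.21) ≈ 0.9289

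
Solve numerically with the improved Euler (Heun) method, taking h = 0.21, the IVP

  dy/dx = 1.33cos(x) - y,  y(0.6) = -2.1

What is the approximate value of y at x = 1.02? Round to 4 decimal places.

-1.0835

Heun: k1 = f(x_n, y_n); k2 = f(x_n + h, y_n + h·k1); y_{n+1} = y_n + (h/2)·(k1 + k2).
x=0.600000, y=-2.100000:
  k1 = f(0.600000, -2.100000) = 3.197696
  k2 = f(0.810000, -1.428484) = 2.345517
  y ← -2.100000 + (0.21/2)·(3.197696 + 2.345517) = -1.517963
x=0.810000, y=-1.517963:
  k1 = f(0.810000, -1.517963) = 2.434996
  k2 = f(1.020000, -1.006614) = 1.702690
  y ← -1.517963 + (0.21/2)·(2.434996 + 1.702690) = -1.083506
y(1.02) ≈ -1.0835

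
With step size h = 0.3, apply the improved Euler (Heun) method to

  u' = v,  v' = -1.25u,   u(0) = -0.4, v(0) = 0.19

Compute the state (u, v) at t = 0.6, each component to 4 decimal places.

-0.2037, 0.4310

Heun on (u,v): k1 = f(t_n, state_n); k2 = f(t_n + h, state_n + h·k1); state_{n+1} = state_n + (h/2)·(k1 + k2).
0.000000: (-0.400000, 0.190000)
  k1 = (0.190000, 0.500000)
  predictor → (-0.343000, 0.340000)
  k2 = (0.340000, 0.428750)
  → (-0.320500, 0.329313)
0.300000: (-0.320500, 0.329313)
  k1 = (0.329313, 0.400625)
  predictor → (-0.221706, 0.449500)
  k2 = (0.449500, 0.277133)
  → (-0.203678, 0.430976)
(u(0.6), v(0.6)) ≈ (-0.2037, 0.4310)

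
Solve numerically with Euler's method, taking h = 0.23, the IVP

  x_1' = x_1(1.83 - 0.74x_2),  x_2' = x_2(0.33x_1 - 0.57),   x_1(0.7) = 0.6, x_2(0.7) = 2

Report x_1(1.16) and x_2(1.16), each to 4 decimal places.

0.7194, 1.6791

Euler on (x_1,x_2): x_1_{n+1} = x_1_n + h·x_1', x_2_{n+1} = x_2_n + h·x_2'.
0.700000: (0.600000, 2.000000); f=(0.210000, -0.744000) → (0.648300, 1.828880)
0.930000: (0.648300, 1.828880); f=(0.308998, -0.651193) → (0.719370, 1.679106)
(x_1(1.16), x_2(1.16)) ≈ (0.7194, 1.6791)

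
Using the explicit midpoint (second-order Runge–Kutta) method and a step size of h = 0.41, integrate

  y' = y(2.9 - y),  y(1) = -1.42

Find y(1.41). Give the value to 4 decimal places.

-7.5430

Midpoint: k1 = f(x_n, y_n); k2 = f(x_n + h/2, y_n + (h/2)·k1); y_{n+1} = y_n + h·k2.
x=1.000000, y=-1.420000:
  k1 = f(1.000000, -1.420000) = -6.134400
  k2 = f(1.205000, -2.677552) = -14.934186
  y ← -1.420000 + 0.41·(-14.934186) = -7.543016
y(1.41) ≈ -7.5430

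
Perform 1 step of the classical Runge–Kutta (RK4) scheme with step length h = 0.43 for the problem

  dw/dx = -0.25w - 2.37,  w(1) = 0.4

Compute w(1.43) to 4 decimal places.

-0.6070

RK4: k1 = f(x_n, w_n); k2 = f(x_n + h/2, w_n + (h/2)·k1); k3 = f(x_n + h/2, w_n + (h/2)·k2); k4 = f(x_n + h, w_n + h·k3); w_{n+1} = w_n + (h/6)·(k1 + 2k2 + 2k3 + k4).
x=1.000000, w=0.400000:
  k1 = f(1.000000, 0.400000) = -2.470000
  k2 = f(1.215000, -0.131050) = -2.337238
  k3 = f(1.215000, -0.102506) = -2.344373
  k4 = f(1.430000, -0.608081) = -2.217980
  w ← 0.400000 + (0.43/6)·(k1 + 2k2 + 2k3 + k4) = -0.607003
w(1.43) ≈ -0.6070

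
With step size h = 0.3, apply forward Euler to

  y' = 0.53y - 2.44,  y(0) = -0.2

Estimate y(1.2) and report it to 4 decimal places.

Euler: y_{n+1} = y_n + h·f(x_n, y_n).
x=0.000000, y=-0.200000: f=-2.546000 → y ← -0.200000 + 0.3·(-2.546000) = -0.963800
x=0.300000, y=-0.963800: f=-2.950814 → y ← -0.963800 + 0.3·(-2.950814) = -1.849044
x=0.600000, y=-1.849044: f=-3.419993 → y ← -1.849044 + 0.3·(-3.419993) = -2.875042
x=0.900000, y=-2.875042: f=-3.963772 → y ← -2.875042 + 0.3·(-3.963772) = -4.064174
y(1.2) ≈ -4.0642

-4.0642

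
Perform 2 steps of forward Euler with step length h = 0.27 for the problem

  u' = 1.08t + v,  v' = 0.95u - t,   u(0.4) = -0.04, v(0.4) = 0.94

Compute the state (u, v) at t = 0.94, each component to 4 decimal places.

Euler on (u,v): u_{n+1} = u_n + h·u', v_{n+1} = v_n + h·v'.
0.400000: (-0.040000, 0.940000); f=(1.372000, -0.438000) → (0.330440, 0.821740)
0.670000: (0.330440, 0.821740); f=(1.545340, -0.356082) → (0.747682, 0.725598)
(u(0.94), v(0.94)) ≈ (0.7477, 0.7256)

0.7477, 0.7256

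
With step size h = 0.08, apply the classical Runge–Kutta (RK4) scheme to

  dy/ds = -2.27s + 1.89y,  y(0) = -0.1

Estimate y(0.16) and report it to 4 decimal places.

RK4: k1 = f(s_n, y_n); k2 = f(s_n + h/2, y_n + (h/2)·k1); k3 = f(s_n + h/2, y_n + (h/2)·k2); k4 = f(s_n + h, y_n + h·k3); y_{n+1} = y_n + (h/6)·(k1 + 2k2 + 2k3 + k4).
s=0.000000, y=-0.100000:
  k1 = f(0.000000, -0.100000) = -0.189000
  k2 = f(0.040000, -0.107560) = -0.294088
  k3 = f(0.040000, -0.111764) = -0.302033
  k4 = f(0.080000, -0.124163) = -0.416267
  y ← -0.100000 + (0.08/6)·(k1 + 2k2 + 2k3 + k4) = -0.123967
s=0.080000, y=-0.123967:
  k1 = f(0.080000, -0.123967) = -0.415897
  k2 = f(0.120000, -0.140603) = -0.538139
  k3 = f(0.120000, -0.145492) = -0.547381
  k4 = f(0.160000, -0.167757) = -0.680261
  y ← -0.123967 + (0.08/6)·(k1 + 2k2 + 2k3 + k4) = -0.167529
y(0.16) ≈ -0.1675

-0.1675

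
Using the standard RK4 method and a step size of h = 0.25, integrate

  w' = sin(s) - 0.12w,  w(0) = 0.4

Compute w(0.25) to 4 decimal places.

RK4: k1 = f(s_n, w_n); k2 = f(s_n + h/2, w_n + (h/2)·k1); k3 = f(s_n + h/2, w_n + (h/2)·k2); k4 = f(s_n + h, w_n + h·k3); w_{n+1} = w_n + (h/6)·(k1 + 2k2 + 2k3 + k4).
s=0.000000, w=0.400000:
  k1 = f(0.000000, 0.400000) = -0.048000
  k2 = f(0.125000, 0.394000) = 0.077395
  k3 = f(0.125000, 0.409674) = 0.075514
  k4 = f(0.250000, 0.418878) = 0.197139
  w ← 0.400000 + (0.25/6)·(k1 + 2k2 + 2k3 + k4) = 0.418956
w(0.25) ≈ 0.4190

0.4190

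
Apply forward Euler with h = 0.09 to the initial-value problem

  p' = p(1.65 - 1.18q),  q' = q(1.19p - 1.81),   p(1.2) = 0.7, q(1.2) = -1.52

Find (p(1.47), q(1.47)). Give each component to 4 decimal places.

1.5282, -1.2504

Euler on (p,q): p_{n+1} = p_n + h·p', q_{n+1} = q_n + h·q'.
1.200000: (0.700000, -1.520000); f=(2.410520, 1.485040) → (0.916947, -1.386346)
1.290000: (0.916947, -1.386346); f=(3.012985, 0.996552) → (1.188115, -1.296657)
1.380000: (1.188115, -1.296657); f=(3.778272, 0.513661) → (1.528160, -1.250427)
(p(1.47), q(1.47)) ≈ (1.5282, -1.2504)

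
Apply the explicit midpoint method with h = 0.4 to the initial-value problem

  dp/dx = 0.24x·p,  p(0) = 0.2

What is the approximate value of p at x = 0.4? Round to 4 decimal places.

0.2038

Midpoint: k1 = f(x_n, p_n); k2 = f(x_n + h/2, p_n + (h/2)·k1); p_{n+1} = p_n + h·k2.
x=0.000000, p=0.200000:
  k1 = f(0.000000, 0.200000) = 0.000000
  k2 = f(0.200000, 0.200000) = 0.009600
  p ← 0.200000 + 0.4·0.009600 = 0.203840
p(0.4) ≈ 0.2038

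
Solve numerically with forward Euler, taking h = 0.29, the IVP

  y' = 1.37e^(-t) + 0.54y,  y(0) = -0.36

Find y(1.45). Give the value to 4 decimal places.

Euler: y_{n+1} = y_n + h·f(t_n, y_n).
t=0.000000, y=-0.360000: f=1.175600 → y ← -0.360000 + 0.29·1.175600 = -0.019076
t=0.290000, y=-0.019076: f=1.014820 → y ← -0.019076 + 0.29·1.014820 = 0.275222
t=0.580000, y=0.275222: f=0.915681 → y ← 0.275222 + 0.29·0.915681 = 0.540769
t=0.870000, y=0.540769: f=0.865979 → y ← 0.540769 + 0.29·0.865979 = 0.791903
t=1.160000, y=0.791903: f=0.857104 → y ← 0.791903 + 0.29·0.857104 = 1.040463
y(1.45) ≈ 1.0405

1.0405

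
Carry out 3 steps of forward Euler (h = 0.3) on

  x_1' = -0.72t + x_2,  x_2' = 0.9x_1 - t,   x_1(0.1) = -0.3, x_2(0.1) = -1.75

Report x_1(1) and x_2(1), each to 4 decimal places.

-2.3054, -2.8222

Euler on (x_1,x_2): x_1_{n+1} = x_1_n + h·x_1', x_2_{n+1} = x_2_n + h·x_2'.
0.100000: (-0.300000, -1.750000); f=(-1.822000, -0.370000) → (-0.846600, -1.861000)
0.400000: (-0.846600, -1.861000); f=(-2.149000, -1.161940) → (-1.491300, -2.209582)
0.700000: (-1.491300, -2.209582); f=(-2.713582, -2.042170) → (-2.305375, -2.822233)
(x_1(1), x_2(1)) ≈ (-2.3054, -2.8222)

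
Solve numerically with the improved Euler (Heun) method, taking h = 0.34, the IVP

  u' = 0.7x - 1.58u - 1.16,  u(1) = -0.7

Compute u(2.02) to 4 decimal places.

Heun: k1 = f(x_n, u_n); k2 = f(x_n + h, u_n + h·k1); u_{n+1} = u_n + (h/2)·(k1 + k2).
x=1.000000, u=-0.700000:
  k1 = f(1.000000, -0.700000) = 0.646000
  k2 = f(1.340000, -0.480360) = 0.536969
  u ← -0.700000 + (0.34/2)·(0.646000 + 0.536969) = -0.498895
x=1.340000, u=-0.498895:
  k1 = f(1.340000, -0.498895) = 0.566255
  k2 = f(1.680000, -0.306369) = 0.500063
  u ← -0.498895 + (0.34/2)·(0.566255 + 0.500063) = -0.317621
x=1.680000, u=-0.317621:
  k1 = f(1.680000, -0.317621) = 0.517842
  k2 = f(2.020000, -0.141555) = 0.477657
  u ← -0.317621 + (0.34/2)·(0.517842 + 0.477657) = -0.148387
u(2.02) ≈ -0.1484

-0.1484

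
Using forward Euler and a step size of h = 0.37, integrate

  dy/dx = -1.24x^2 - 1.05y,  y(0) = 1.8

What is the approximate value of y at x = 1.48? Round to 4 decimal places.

-0.4907

Euler: y_{n+1} = y_n + h·f(x_n, y_n).
x=0.000000, y=1.800000: f=-1.890000 → y ← 1.800000 + 0.37·(-1.890000) = 1.100700
x=0.370000, y=1.100700: f=-1.325491 → y ← 1.100700 + 0.37·(-1.325491) = 0.610268
x=0.740000, y=0.610268: f=-1.319806 → y ← 0.610268 + 0.37·(-1.319806) = 0.121940
x=1.110000, y=0.121940: f=-1.655841 → y ← 0.121940 + 0.37·(-1.655841) = -0.490721
y(1.48) ≈ -0.4907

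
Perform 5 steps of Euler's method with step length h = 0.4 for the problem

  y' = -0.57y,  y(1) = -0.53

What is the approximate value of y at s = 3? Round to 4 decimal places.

Euler: y_{n+1} = y_n + h·f(s_n, y_n).
s=1.000000, y=-0.530000: f=0.302100 → y ← -0.530000 + 0.4·0.302100 = -0.409160
s=1.400000, y=-0.409160: f=0.233221 → y ← -0.409160 + 0.4·0.233221 = -0.315872
s=1.800000, y=-0.315872: f=0.180047 → y ← -0.315872 + 0.4·0.180047 = -0.243853
s=2.200000, y=-0.243853: f=0.138996 → y ← -0.243853 + 0.4·0.138996 = -0.188254
s=2.600000, y=-0.188254: f=0.107305 → y ← -0.188254 + 0.4·0.107305 = -0.145332
y(3) ≈ -0.1453

-0.1453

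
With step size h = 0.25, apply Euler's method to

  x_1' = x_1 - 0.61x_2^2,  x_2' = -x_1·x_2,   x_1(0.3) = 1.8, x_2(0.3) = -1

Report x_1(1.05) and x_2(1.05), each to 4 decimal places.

3.2092, -0.0931

Euler on (x_1,x_2): x_1_{n+1} = x_1_n + h·x_1', x_2_{n+1} = x_2_n + h·x_2'.
0.300000: (1.800000, -1.000000); f=(1.190000, 1.800000) → (2.097500, -0.550000)
0.550000: (2.097500, -0.550000); f=(1.912975, 1.153625) → (2.575744, -0.261594)
0.800000: (2.575744, -0.261594); f=(2.534001, 0.673798) → (3.209244, -0.093144)
(x_1(1.05), x_2(1.05)) ≈ (3.2092, -0.0931)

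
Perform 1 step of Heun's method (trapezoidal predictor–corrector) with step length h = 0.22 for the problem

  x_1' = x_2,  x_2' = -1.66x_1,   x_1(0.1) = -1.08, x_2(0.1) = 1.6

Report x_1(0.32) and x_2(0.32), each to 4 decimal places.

Heun on (x_1,x_2): k1 = f(x_n, state_n); k2 = f(x_n + h, state_n + h·k1); state_{n+1} = state_n + (h/2)·(k1 + k2).
0.100000: (-1.080000, 1.600000)
  k1 = (1.600000, 1.792800)
  predictor → (-0.728000, 1.994416)
  k2 = (1.994416, 1.208480)
  → (-0.684614, 1.930141)
(x_1(0.32), x_2(0.32)) ≈ (-0.6846, 1.9301)

-0.6846, 1.9301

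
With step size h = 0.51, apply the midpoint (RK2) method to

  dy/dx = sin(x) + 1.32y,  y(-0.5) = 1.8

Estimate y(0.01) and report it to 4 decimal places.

Midpoint: k1 = f(x_n, y_n); k2 = f(x_n + h/2, y_n + (h/2)·k1); y_{n+1} = y_n + h·k2.
x=-0.500000, y=1.800000:
  k1 = f(-0.500000, 1.800000) = 1.896574
  k2 = f(-0.245000, 2.283626) = 2.771831
  y ← 1.800000 + 0.51·2.771831 = 3.213634
y(0.01) ≈ 3.2136

3.2136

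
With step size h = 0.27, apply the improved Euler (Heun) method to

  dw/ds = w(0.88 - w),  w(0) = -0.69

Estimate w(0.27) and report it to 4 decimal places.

-1.0833

Heun: k1 = f(s_n, w_n); k2 = f(s_n + h, w_n + h·k1); w_{n+1} = w_n + (h/2)·(k1 + k2).
s=0.000000, w=-0.690000:
  k1 = f(0.000000, -0.690000) = -1.083300
  k2 = f(0.270000, -0.982491) = -1.829881
  w ← -0.690000 + (0.27/2)·(-1.083300 + (-1.829881)) = -1.083279
w(0.27) ≈ -1.0833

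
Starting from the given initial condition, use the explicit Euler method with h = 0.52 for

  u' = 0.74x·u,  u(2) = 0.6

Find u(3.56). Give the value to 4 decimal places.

4.5378

Euler: u_{n+1} = u_n + h·f(x_n, u_n).
x=2.000000, u=0.600000: f=0.888000 → u ← 0.600000 + 0.52·0.888000 = 1.061760
x=2.520000, u=1.061760: f=1.979970 → u ← 1.061760 + 0.52·1.979970 = 2.091344
x=3.040000, u=2.091344: f=4.704688 → u ← 2.091344 + 0.52·4.704688 = 4.537782
u(3.56) ≈ 4.5378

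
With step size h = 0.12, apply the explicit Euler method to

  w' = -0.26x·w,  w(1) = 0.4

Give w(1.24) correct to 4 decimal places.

0.3740

Euler: w_{n+1} = w_n + h·f(x_n, w_n).
x=1.000000, w=0.400000: f=-0.104000 → w ← 0.400000 + 0.12·(-0.104000) = 0.387520
x=1.120000, w=0.387520: f=-0.112846 → w ← 0.387520 + 0.12·(-0.112846) = 0.373979
w(1.24) ≈ 0.3740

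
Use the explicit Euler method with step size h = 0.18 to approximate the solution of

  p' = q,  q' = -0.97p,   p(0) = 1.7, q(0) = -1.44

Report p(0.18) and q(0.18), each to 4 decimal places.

1.4408, -1.7368

Euler on (p,q): p_{n+1} = p_n + h·p', q_{n+1} = q_n + h·q'.
0.000000: (1.700000, -1.440000); f=(-1.440000, -1.649000) → (1.440800, -1.736820)
(p(0.18), q(0.18)) ≈ (1.4408, -1.7368)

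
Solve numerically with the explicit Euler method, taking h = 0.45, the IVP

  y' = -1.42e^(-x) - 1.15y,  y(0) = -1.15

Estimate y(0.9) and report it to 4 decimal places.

Euler: y_{n+1} = y_n + h·f(x_n, y_n).
x=0.000000, y=-1.150000: f=-0.097500 → y ← -1.150000 + 0.45·(-0.097500) = -1.193875
x=0.450000, y=-1.193875: f=0.467524 → y ← -1.193875 + 0.45·0.467524 = -0.983489
y(0.9) ≈ -0.9835

-0.9835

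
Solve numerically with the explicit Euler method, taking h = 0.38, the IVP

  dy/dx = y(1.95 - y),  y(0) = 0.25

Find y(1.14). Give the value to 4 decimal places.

0.9737

Euler: y_{n+1} = y_n + h·f(x_n, y_n).
x=0.000000, y=0.250000: f=0.425000 → y ← 0.250000 + 0.38·0.425000 = 0.411500
x=0.380000, y=0.411500: f=0.633093 → y ← 0.411500 + 0.38·0.633093 = 0.652075
x=0.760000, y=0.652075: f=0.846345 → y ← 0.652075 + 0.38·0.846345 = 0.973686
y(1.14) ≈ 0.9737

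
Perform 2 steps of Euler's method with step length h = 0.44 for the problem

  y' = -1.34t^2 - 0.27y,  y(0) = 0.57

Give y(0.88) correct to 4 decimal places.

0.3285

Euler: y_{n+1} = y_n + h·f(t_n, y_n).
t=0.000000, y=0.570000: f=-0.153900 → y ← 0.570000 + 0.44·(-0.153900) = 0.502284
t=0.440000, y=0.502284: f=-0.395041 → y ← 0.502284 + 0.44·(-0.395041) = 0.328466
y(0.88) ≈ 0.3285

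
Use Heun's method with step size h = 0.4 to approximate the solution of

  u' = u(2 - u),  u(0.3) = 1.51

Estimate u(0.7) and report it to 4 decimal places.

1.7281

Heun: k1 = f(t_n, u_n); k2 = f(t_n + h, u_n + h·k1); u_{n+1} = u_n + (h/2)·(k1 + k2).
t=0.300000, u=1.510000:
  k1 = f(0.300000, 1.510000) = 0.739900
  k2 = f(0.700000, 1.805960) = 0.350428
  u ← 1.510000 + (0.4/2)·(0.739900 + 0.350428) = 1.728066
u(0.7) ≈ 1.7281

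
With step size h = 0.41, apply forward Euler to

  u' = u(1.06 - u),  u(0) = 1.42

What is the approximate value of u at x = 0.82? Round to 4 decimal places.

Euler: u_{n+1} = u_n + h·f(x_n, u_n).
x=0.000000, u=1.420000: f=-0.511200 → u ← 1.420000 + 0.41·(-0.511200) = 1.210408
x=0.410000, u=1.210408: f=-0.182055 → u ← 1.210408 + 0.41·(-0.182055) = 1.135765
u(0.82) ≈ 1.1358

1.1358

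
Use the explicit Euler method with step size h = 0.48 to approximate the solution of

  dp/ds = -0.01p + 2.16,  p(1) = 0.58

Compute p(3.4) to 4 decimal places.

Euler: p_{n+1} = p_n + h·f(s_n, p_n).
s=1.000000, p=0.580000: f=2.154200 → p ← 0.580000 + 0.48·2.154200 = 1.614016
s=1.480000, p=1.614016: f=2.143860 → p ← 1.614016 + 0.48·2.143860 = 2.643069
s=1.960000, p=2.643069: f=2.133569 → p ← 2.643069 + 0.48·2.133569 = 3.667182
s=2.440000, p=3.667182: f=2.123328 → p ← 3.667182 + 0.48·2.123328 = 4.686380
s=2.920000, p=4.686380: f=2.113136 → p ← 4.686380 + 0.48·2.113136 = 5.700685
p(3.4) ≈ 5.7007

5.7007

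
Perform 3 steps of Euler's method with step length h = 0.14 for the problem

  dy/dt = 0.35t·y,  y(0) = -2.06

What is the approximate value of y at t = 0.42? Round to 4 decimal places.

Euler: y_{n+1} = y_n + h·f(t_n, y_n).
t=0.000000, y=-2.060000: f=0.000000 → y ← -2.060000 + 0.14·0.000000 = -2.060000
t=0.140000, y=-2.060000: f=-0.100940 → y ← -2.060000 + 0.14·(-0.100940) = -2.074132
t=0.280000, y=-2.074132: f=-0.203265 → y ← -2.074132 + 0.14·(-0.203265) = -2.102589
y(0.42) ≈ -2.1026

-2.1026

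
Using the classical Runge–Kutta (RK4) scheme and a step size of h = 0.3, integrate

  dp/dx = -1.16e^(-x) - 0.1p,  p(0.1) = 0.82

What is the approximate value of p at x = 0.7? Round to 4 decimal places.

0.3140

RK4: k1 = f(x_n, p_n); k2 = f(x_n + h/2, p_n + (h/2)·k1); k3 = f(x_n + h/2, p_n + (h/2)·k2); k4 = f(x_n + h, p_n + h·k3); p_{n+1} = p_n + (h/6)·(k1 + 2k2 + 2k3 + k4).
x=0.100000, p=0.820000:
  k1 = f(0.100000, 0.820000) = -1.131611
  k2 = f(0.250000, 0.650258) = -0.968435
  k3 = f(0.250000, 0.674735) = -0.970882
  k4 = f(0.400000, 0.528735) = -0.830445
  p ← 0.820000 + (0.3/6)·(k1 + 2k2 + 2k3 + k4) = 0.527965
x=0.400000, p=0.527965:
  k1 = f(0.400000, 0.527965) = -0.830368
  k2 = f(0.550000, 0.403410) = -0.709603
  k3 = f(0.550000, 0.421525) = -0.711414
  k4 = f(0.700000, 0.314541) = -0.607493
  p ← 0.527965 + (0.3/6)·(k1 + 2k2 + 2k3 + k4) = 0.313971
p(0.7) ≈ 0.3140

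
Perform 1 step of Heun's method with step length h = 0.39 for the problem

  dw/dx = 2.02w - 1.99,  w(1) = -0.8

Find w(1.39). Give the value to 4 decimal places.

-2.7603

Heun: k1 = f(x_n, w_n); k2 = f(x_n + h, w_n + h·k1); w_{n+1} = w_n + (h/2)·(k1 + k2).
x=1.000000, w=-0.800000:
  k1 = f(1.000000, -0.800000) = -3.606000
  k2 = f(1.390000, -2.206340) = -6.446807
  w ← -0.800000 + (0.39/2)·(-3.606000 + (-6.446807)) = -2.760297
w(1.39) ≈ -2.7603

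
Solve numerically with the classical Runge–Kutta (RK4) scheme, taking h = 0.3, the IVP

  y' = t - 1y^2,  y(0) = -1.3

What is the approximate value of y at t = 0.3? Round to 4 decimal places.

RK4: k1 = f(t_n, y_n); k2 = f(t_n + h/2, y_n + (h/2)·k1); k3 = f(t_n + h/2, y_n + (h/2)·k2); k4 = f(t_n + h, y_n + h·k3); y_{n+1} = y_n + (h/6)·(k1 + 2k2 + 2k3 + k4).
t=0.000000, y=-1.300000:
  k1 = f(0.000000, -1.300000) = -1.690000
  k2 = f(0.150000, -1.553500) = -2.263362
  k3 = f(0.150000, -1.639504) = -2.537974
  k4 = f(0.300000, -2.061392) = -3.949338
  y ← -1.300000 + (0.3/6)·(k1 + 2k2 + 2k3 + k4) = -2.062101
y(0.3) ≈ -2.0621

-2.0621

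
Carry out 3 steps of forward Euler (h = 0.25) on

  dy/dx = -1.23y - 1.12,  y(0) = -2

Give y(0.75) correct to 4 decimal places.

-1.2724

Euler: y_{n+1} = y_n + h·f(x_n, y_n).
x=0.000000, y=-2.000000: f=1.340000 → y ← -2.000000 + 0.25·1.340000 = -1.665000
x=0.250000, y=-1.665000: f=0.927950 → y ← -1.665000 + 0.25·0.927950 = -1.433013
x=0.500000, y=-1.433013: f=0.642605 → y ← -1.433013 + 0.25·0.642605 = -1.272361
y(0.75) ≈ -1.2724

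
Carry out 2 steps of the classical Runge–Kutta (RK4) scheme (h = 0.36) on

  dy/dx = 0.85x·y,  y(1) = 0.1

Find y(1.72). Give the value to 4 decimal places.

RK4: k1 = f(x_n, y_n); k2 = f(x_n + h/2, y_n + (h/2)·k1); k3 = f(x_n + h/2, y_n + (h/2)·k2); k4 = f(x_n + h, y_n + h·k3); y_{n+1} = y_n + (h/6)·(k1 + 2k2 + 2k3 + k4).
x=1.000000, y=0.100000:
  k1 = f(1.000000, 0.100000) = 0.085000
  k2 = f(1.180000, 0.115300) = 0.115646
  k3 = f(1.180000, 0.120816) = 0.121179
  k4 = f(1.360000, 0.143624) = 0.166030
  y ← 0.100000 + (0.36/6)·(k1 + 2k2 + 2k3 + k4) = 0.143481
x=1.360000, y=0.143481:
  k1 = f(1.360000, 0.143481) = 0.165864
  k2 = f(1.540000, 0.173336) = 0.226897
  k3 = f(1.540000, 0.184322) = 0.241278
  k4 = f(1.720000, 0.230341) = 0.336758
  y ← 0.143481 + (0.36/6)·(k1 + 2k2 + 2k3 + k4) = 0.229819
y(1.72) ≈ 0.2298

0.2298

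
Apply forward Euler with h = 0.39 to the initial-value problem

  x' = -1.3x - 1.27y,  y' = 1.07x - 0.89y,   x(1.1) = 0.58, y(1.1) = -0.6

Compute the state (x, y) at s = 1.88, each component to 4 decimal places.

0.3616, 0.1456

Euler on (x,y): x_{n+1} = x_n + h·x', y_{n+1} = y_n + h·y'.
1.100000: (0.580000, -0.600000); f=(0.008000, 1.154600) → (0.583120, -0.149706)
1.490000: (0.583120, -0.149706); f=(-0.567929, 0.757177) → (0.361628, 0.145593)
(x(1.88), y(1.88)) ≈ (0.3616, 0.1456)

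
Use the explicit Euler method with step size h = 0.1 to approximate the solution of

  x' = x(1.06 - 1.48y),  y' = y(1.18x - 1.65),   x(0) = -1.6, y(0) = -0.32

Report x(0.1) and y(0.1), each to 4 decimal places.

Euler on (x,y): x_{n+1} = x_n + h·x', y_{n+1} = y_n + h·y'.
0.000000: (-1.600000, -0.320000); f=(-2.453760, 1.132160) → (-1.845376, -0.206784)
(x(0.1), y(0.1)) ≈ (-1.8454, -0.2068)

-1.8454, -0.2068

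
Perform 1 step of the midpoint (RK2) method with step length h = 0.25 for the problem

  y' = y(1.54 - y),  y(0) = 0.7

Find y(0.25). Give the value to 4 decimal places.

Midpoint: k1 = f(x_n, y_n); k2 = f(x_n + h/2, y_n + (h/2)·k1); y_{n+1} = y_n + h·k2.
x=0.000000, y=0.700000:
  k1 = f(0.000000, 0.700000) = 0.588000
  k2 = f(0.125000, 0.773500) = 0.592888
  y ← 0.700000 + 0.25·0.592888 = 0.848222
y(0.25) ≈ 0.8482

0.8482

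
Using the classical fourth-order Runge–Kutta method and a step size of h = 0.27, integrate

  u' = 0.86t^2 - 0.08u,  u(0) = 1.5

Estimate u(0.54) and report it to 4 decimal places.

RK4: k1 = f(t_n, u_n); k2 = f(t_n + h/2, u_n + (h/2)·k1); k3 = f(t_n + h/2, u_n + (h/2)·k2); k4 = f(t_n + h, u_n + h·k3); u_{n+1} = u_n + (h/6)·(k1 + 2k2 + 2k3 + k4).
t=0.000000, u=1.500000:
  k1 = f(0.000000, 1.500000) = -0.120000
  k2 = f(0.135000, 1.483800) = -0.103030
  k3 = f(0.135000, 1.486091) = -0.103214
  k4 = f(0.270000, 1.472132) = -0.055077
  u ← 1.500000 + (0.27/6)·(k1 + 2k2 + 2k3 + k4) = 1.473560
t=0.270000, u=1.473560:
  k1 = f(0.270000, 1.473560) = -0.055191
  k2 = f(0.405000, 1.466109) = 0.023773
  k3 = f(0.405000, 1.476769) = 0.022920
  k4 = f(0.540000, 1.479748) = 0.132396
  u ← 1.473560 + (0.27/6)·(k1 + 2k2 + 2k3 + k4) = 1.481236
u(0.54) ≈ 1.4812

1.4812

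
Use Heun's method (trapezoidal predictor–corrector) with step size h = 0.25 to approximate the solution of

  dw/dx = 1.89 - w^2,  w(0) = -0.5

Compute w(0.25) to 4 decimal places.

Heun: k1 = f(x_n, w_n); k2 = f(x_n + h, w_n + h·k1); w_{n+1} = w_n + (h/2)·(k1 + k2).
x=0.000000, w=-0.500000:
  k1 = f(0.000000, -0.500000) = 1.640000
  k2 = f(0.250000, -0.090000) = 1.881900
  w ← -0.500000 + (0.25/2)·(1.640000 + 1.881900) = -0.059763
w(0.25) ≈ -0.0598

-0.0598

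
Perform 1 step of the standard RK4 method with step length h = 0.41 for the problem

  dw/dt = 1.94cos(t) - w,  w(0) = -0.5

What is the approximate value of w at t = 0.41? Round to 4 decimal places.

RK4: k1 = f(t_n, w_n); k2 = f(t_n + h/2, w_n + (h/2)·k1); k3 = f(t_n + h/2, w_n + (h/2)·k2); k4 = f(t_n + h, w_n + h·k3); w_{n+1} = w_n + (h/6)·(k1 + 2k2 + 2k3 + k4).
t=0.000000, w=-0.500000:
  k1 = f(0.000000, -0.500000) = 2.440000
  k2 = f(0.205000, 0.000200) = 1.899178
  k3 = f(0.205000, -0.110668) = 2.010047
  k4 = f(0.410000, 0.324119) = 1.455095
  w ← -0.500000 + (0.41/6)·(k1 + 2k2 + 2k3 + k4) = 0.300426
w(0.41) ≈ 0.3004

0.3004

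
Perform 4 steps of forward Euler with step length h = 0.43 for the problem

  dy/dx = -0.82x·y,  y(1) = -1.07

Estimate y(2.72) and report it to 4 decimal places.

Euler: y_{n+1} = y_n + h·f(x_n, y_n).
x=1.000000, y=-1.070000: f=0.877400 → y ← -1.070000 + 0.43·0.877400 = -0.692718
x=1.430000, y=-0.692718: f=0.812281 → y ← -0.692718 + 0.43·0.812281 = -0.343437
x=1.860000, y=-0.343437: f=0.523810 → y ← -0.343437 + 0.43·0.523810 = -0.118199
x=2.290000, y=-0.118199: f=0.221954 → y ← -0.118199 + 0.43·0.221954 = -0.022759
y(2.72) ≈ -0.0228

-0.0228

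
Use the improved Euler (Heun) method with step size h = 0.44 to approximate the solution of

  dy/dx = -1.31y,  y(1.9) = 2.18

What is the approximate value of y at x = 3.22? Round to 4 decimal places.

Heun: k1 = f(x_n, y_n); k2 = f(x_n + h, y_n + h·k1); y_{n+1} = y_n + (h/2)·(k1 + k2).
x=1.900000, y=2.180000:
  k1 = f(1.900000, 2.180000) = -2.855800
  k2 = f(2.340000, 0.923448) = -1.209717
  y ← 2.180000 + (0.44/2)·(-2.855800 + (-1.209717)) = 1.285586
x=2.340000, y=1.285586:
  k1 = f(2.340000, 1.285586) = -1.684118
  k2 = f(2.780000, 0.544574) = -0.713392
  y ← 1.285586 + (0.44/2)·(-1.684118 + (-0.713392)) = 0.758134
x=2.780000, y=0.758134:
  k1 = f(2.780000, 0.758134) = -0.993156
  k2 = f(3.220000, 0.321146) = -0.420701
  y ← 0.758134 + (0.44/2)·(-0.993156 + (-0.420701)) = 0.447086
y(3.22) ≈ 0.4471

0.4471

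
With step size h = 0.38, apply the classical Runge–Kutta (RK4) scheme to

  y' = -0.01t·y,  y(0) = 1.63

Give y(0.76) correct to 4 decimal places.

RK4: k1 = f(t_n, y_n); k2 = f(t_n + h/2, y_n + (h/2)·k1); k3 = f(t_n + h/2, y_n + (h/2)·k2); k4 = f(t_n + h, y_n + h·k3); y_{n+1} = y_n + (h/6)·(k1 + 2k2 + 2k3 + k4).
t=0.000000, y=1.630000:
  k1 = f(0.000000, 1.630000) = 0.000000
  k2 = f(0.190000, 1.630000) = -0.003097
  k3 = f(0.190000, 1.629412) = -0.003096
  k4 = f(0.380000, 1.628824) = -0.006190
  y ← 1.630000 + (0.38/6)·(k1 + 2k2 + 2k3 + k4) = 1.628824
t=0.380000, y=1.628824:
  k1 = f(0.380000, 1.628824) = -0.006190
  k2 = f(0.570000, 1.627648) = -0.009278
  k3 = f(0.570000, 1.627061) = -0.009274
  k4 = f(0.760000, 1.625299) = -0.012352
  y ← 1.628824 + (0.38/6)·(k1 + 2k2 + 2k3 + k4) = 1.625299
y(0.76) ≈ 1.6253

1.6253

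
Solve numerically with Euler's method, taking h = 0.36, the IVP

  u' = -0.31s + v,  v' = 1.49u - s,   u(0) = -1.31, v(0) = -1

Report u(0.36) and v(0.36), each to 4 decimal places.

Euler on (u,v): u_{n+1} = u_n + h·u', v_{n+1} = v_n + h·v'.
0.000000: (-1.310000, -1.000000); f=(-1.000000, -1.951900) → (-1.670000, -1.702684)
(u(0.36), v(0.36)) ≈ (-1.6700, -1.7027)

-1.6700, -1.7027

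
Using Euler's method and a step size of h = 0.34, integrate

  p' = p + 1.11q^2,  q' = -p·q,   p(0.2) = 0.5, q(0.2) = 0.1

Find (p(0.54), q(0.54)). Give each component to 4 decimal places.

0.6738, 0.0830

Euler on (p,q): p_{n+1} = p_n + h·p', q_{n+1} = q_n + h·q'.
0.200000: (0.500000, 0.100000); f=(0.511100, -0.050000) → (0.673774, 0.083000)
(p(0.54), q(0.54)) ≈ (0.6738, 0.0830)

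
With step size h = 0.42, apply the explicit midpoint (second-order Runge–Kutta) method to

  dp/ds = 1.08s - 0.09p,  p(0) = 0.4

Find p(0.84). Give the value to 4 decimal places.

Midpoint: k1 = f(s_n, p_n); k2 = f(s_n + h/2, p_n + (h/2)·k1); p_{n+1} = p_n + h·k2.
s=0.000000, p=0.400000:
  k1 = f(0.000000, 0.400000) = -0.036000
  k2 = f(0.210000, 0.392440) = 0.191480
  p ← 0.400000 + 0.42·0.191480 = 0.480422
s=0.420000, p=0.480422:
  k1 = f(0.420000, 0.480422) = 0.410362
  k2 = f(0.630000, 0.566598) = 0.629406
  p ← 0.480422 + 0.42·0.629406 = 0.744772
p(0.84) ≈ 0.7448

0.7448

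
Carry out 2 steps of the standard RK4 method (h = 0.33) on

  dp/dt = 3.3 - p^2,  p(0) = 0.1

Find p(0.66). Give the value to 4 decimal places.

1.5369

RK4: k1 = f(t_n, p_n); k2 = f(t_n + h/2, p_n + (h/2)·k1); k3 = f(t_n + h/2, p_n + (h/2)·k2); k4 = f(t_n + h, p_n + h·k3); p_{n+1} = p_n + (h/6)·(k1 + 2k2 + 2k3 + k4).
t=0.000000, p=0.100000:
  k1 = f(0.000000, 0.100000) = 3.290000
  k2 = f(0.165000, 0.642850) = 2.886744
  k3 = f(0.165000, 0.576313) = 2.967864
  k4 = f(0.330000, 1.079395) = 2.134906
  p ← 0.100000 + (0.33/6)·(k1 + 2k2 + 2k3 + k4) = 1.042377
t=0.330000, p=1.042377:
  k1 = f(0.330000, 1.042377) = 2.213451
  k2 = f(0.495000, 1.407596) = 1.318673
  k3 = f(0.495000, 1.259958) = 1.712506
  k4 = f(0.660000, 1.607504) = 0.715932
  p ← 1.042377 + (0.33/6)·(k1 + 2k2 + 2k3 + k4) = 1.536922
p(0.66) ≈ 1.5369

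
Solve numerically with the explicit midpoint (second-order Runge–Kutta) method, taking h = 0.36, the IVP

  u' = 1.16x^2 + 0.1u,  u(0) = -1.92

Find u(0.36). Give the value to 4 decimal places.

Midpoint: k1 = f(x_n, u_n); k2 = f(x_n + h/2, u_n + (h/2)·k1); u_{n+1} = u_n + h·k2.
x=0.000000, u=-1.920000:
  k1 = f(0.000000, -1.920000) = -0.192000
  k2 = f(0.180000, -1.954560) = -0.157872
  u ← -1.920000 + 0.36·(-0.157872) = -1.976834
u(0.36) ≈ -1.9768

-1.9768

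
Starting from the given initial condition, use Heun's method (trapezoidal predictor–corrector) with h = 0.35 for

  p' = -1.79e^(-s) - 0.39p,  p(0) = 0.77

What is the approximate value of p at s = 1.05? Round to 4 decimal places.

-0.4083

Heun: k1 = f(s_n, p_n); k2 = f(s_n + h, p_n + h·k1); p_{n+1} = p_n + (h/2)·(k1 + k2).
s=0.000000, p=0.770000:
  k1 = f(0.000000, 0.770000) = -2.090300
  k2 = f(0.350000, 0.038395) = -1.276366
  p ← 0.770000 + (0.35/2)·(-2.090300 + (-1.276366)) = 0.180833
s=0.350000, p=0.180833:
  k1 = f(0.350000, 0.180833) = -1.331917
  k2 = f(0.700000, -0.285337) = -0.777606
  p ← 0.180833 + (0.35/2)·(-1.331917 + (-0.777606)) = -0.188333
s=0.700000, p=-0.188333:
  k1 = f(0.700000, -0.188333) = -0.815438
  k2 = f(1.050000, -0.473736) = -0.441631
  p ← -0.188333 + (0.35/2)·(-0.815438 + (-0.441631)) = -0.408320
p(1.05) ≈ -0.4083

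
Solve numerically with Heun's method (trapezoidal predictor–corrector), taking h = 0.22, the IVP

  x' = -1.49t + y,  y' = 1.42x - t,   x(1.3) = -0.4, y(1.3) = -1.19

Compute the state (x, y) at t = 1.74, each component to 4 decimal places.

-2.1617, -2.5938

Heun on (x,y): k1 = f(t_n, state_n); k2 = f(t_n + h, state_n + h·k1); state_{n+1} = state_n + (h/2)·(k1 + k2).
1.300000: (-0.400000, -1.190000)
  k1 = (-3.127000, -1.868000)
  predictor → (-1.087940, -1.600960)
  k2 = (-3.865760, -3.064875)
  → (-1.169204, -1.732616)
1.520000: (-1.169204, -1.732616)
  k1 = (-3.997416, -3.180269)
  predictor → (-2.048635, -2.432275)
  k2 = (-5.024875, -4.649062)
  → (-2.161656, -2.593843)
(x(1.74), y(1.74)) ≈ (-2.1617, -2.5938)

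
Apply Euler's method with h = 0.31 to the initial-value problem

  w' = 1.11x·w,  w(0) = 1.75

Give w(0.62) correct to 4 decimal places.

1.9367

Euler: w_{n+1} = w_n + h·f(x_n, w_n).
x=0.000000, w=1.750000: f=0.000000 → w ← 1.750000 + 0.31·0.000000 = 1.750000
x=0.310000, w=1.750000: f=0.602175 → w ← 1.750000 + 0.31·0.602175 = 1.936674
w(0.62) ≈ 1.9367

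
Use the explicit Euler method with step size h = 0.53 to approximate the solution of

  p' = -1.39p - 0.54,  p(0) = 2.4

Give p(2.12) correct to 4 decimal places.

Euler: p_{n+1} = p_n + h·f(x_n, p_n).
x=0.000000, p=2.400000: f=-3.876000 → p ← 2.400000 + 0.53·(-3.876000) = 0.345720
x=0.530000, p=0.345720: f=-1.020551 → p ← 0.345720 + 0.53·(-1.020551) = -0.195172
x=1.060000, p=-0.195172: f=-0.268711 → p ← -0.195172 + 0.53·(-0.268711) = -0.337589
x=1.590000, p=-0.337589: f=-0.070752 → p ← -0.337589 + 0.53·(-0.070752) = -0.375087
p(2.12) ≈ -0.3751

-0.3751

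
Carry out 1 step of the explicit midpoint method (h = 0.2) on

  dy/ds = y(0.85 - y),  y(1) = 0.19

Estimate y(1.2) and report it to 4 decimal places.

0.2162

Midpoint: k1 = f(s_n, y_n); k2 = f(s_n + h/2, y_n + (h/2)·k1); y_{n+1} = y_n + h·k2.
s=1.000000, y=0.190000:
  k1 = f(1.000000, 0.190000) = 0.125400
  k2 = f(1.100000, 0.202540) = 0.131137
  y ← 0.190000 + 0.2·0.131137 = 0.216227
y(1.2) ≈ 0.2162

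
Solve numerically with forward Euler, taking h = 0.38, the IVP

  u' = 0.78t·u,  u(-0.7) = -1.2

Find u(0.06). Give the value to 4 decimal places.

Euler: u_{n+1} = u_n + h·f(t_n, u_n).
t=-0.700000, u=-1.200000: f=0.655200 → u ← -1.200000 + 0.38·0.655200 = -0.951024
t=-0.320000, u=-0.951024: f=0.237376 → u ← -0.951024 + 0.38·0.237376 = -0.860821
u(0.06) ≈ -0.8608

-0.8608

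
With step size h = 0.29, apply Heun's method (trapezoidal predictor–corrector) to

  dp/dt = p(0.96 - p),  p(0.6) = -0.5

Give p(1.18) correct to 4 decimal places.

Heun: k1 = f(t_n, p_n); k2 = f(t_n + h, p_n + h·k1); p_{n+1} = p_n + (h/2)·(k1 + k2).
t=0.600000, p=-0.500000:
  k1 = f(0.600000, -0.500000) = -0.730000
  k2 = f(0.890000, -0.711700) = -1.189749
  p ← -0.500000 + (0.29/2)·(-0.730000 + (-1.189749)) = -0.778364
t=0.890000, p=-0.778364:
  k1 = f(0.890000, -0.778364) = -1.353079
  k2 = f(1.180000, -1.170756) = -2.494597
  p ← -0.778364 + (0.29/2)·(-1.353079 + (-2.494597)) = -1.336277
p(1.18) ≈ -1.3363

-1.3363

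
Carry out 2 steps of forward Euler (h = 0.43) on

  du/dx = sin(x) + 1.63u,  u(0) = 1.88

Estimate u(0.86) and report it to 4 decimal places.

5.6182

Euler: u_{n+1} = u_n + h·f(x_n, u_n).
x=0.000000, u=1.880000: f=3.064400 → u ← 1.880000 + 0.43·3.064400 = 3.197692
x=0.430000, u=3.197692: f=5.629109 → u ← 3.197692 + 0.43·5.629109 = 5.618209
u(0.86) ≈ 5.6182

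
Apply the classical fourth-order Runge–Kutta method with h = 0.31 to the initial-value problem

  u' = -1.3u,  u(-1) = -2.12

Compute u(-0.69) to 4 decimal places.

RK4: k1 = f(t_n, u_n); k2 = f(t_n + h/2, u_n + (h/2)·k1); k3 = f(t_n + h/2, u_n + (h/2)·k2); k4 = f(t_n + h, u_n + h·k3); u_{n+1} = u_n + (h/6)·(k1 + 2k2 + 2k3 + k4).
t=-1.000000, u=-2.120000:
  k1 = f(-1.000000, -2.120000) = 2.756000
  k2 = f(-0.845000, -1.692820) = 2.200666
  k3 = f(-0.845000, -1.778897) = 2.312566
  k4 = f(-0.690000, -1.403105) = 1.824036
  u ← -2.120000 + (0.31/6)·(k1 + 2k2 + 2k3 + k4) = -1.416998
u(-0.69) ≈ -1.4170

-1.4170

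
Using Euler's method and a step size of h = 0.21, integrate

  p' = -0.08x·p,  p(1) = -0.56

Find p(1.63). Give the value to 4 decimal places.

-0.5265

Euler: p_{n+1} = p_n + h·f(x_n, p_n).
x=1.000000, p=-0.560000: f=0.044800 → p ← -0.560000 + 0.21·0.044800 = -0.550592
x=1.210000, p=-0.550592: f=0.053297 → p ← -0.550592 + 0.21·0.053297 = -0.539400
x=1.420000, p=-0.539400: f=0.061276 → p ← -0.539400 + 0.21·0.061276 = -0.526532
p(1.63) ≈ -0.5265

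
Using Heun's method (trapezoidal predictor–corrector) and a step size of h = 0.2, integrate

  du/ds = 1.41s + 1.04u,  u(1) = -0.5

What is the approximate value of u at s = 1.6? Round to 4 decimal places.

0.5419

Heun: k1 = f(s_n, u_n); k2 = f(s_n + h, u_n + h·k1); u_{n+1} = u_n + (h/2)·(k1 + k2).
s=1.000000, u=-0.500000:
  k1 = f(1.000000, -0.500000) = 0.890000
  k2 = f(1.200000, -0.322000) = 1.357120
  u ← -0.500000 + (0.2/2)·(0.890000 + 1.357120) = -0.275288
s=1.200000, u=-0.275288:
  k1 = f(1.200000, -0.275288) = 1.405700
  k2 = f(1.400000, 0.005852) = 1.980086
  u ← -0.275288 + (0.2/2)·(1.405700 + 1.980086) = 0.063291
s=1.400000, u=0.063291:
  k1 = f(1.400000, 0.063291) = 2.039822
  k2 = f(1.600000, 0.471255) = 2.746105
  u ← 0.063291 + (0.2/2)·(2.039822 + 2.746105) = 0.541883
u(1.6) ≈ 0.5419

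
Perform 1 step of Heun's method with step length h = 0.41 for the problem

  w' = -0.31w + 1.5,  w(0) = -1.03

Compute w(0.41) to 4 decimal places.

-0.3315

Heun: k1 = f(x_n, w_n); k2 = f(x_n + h, w_n + h·k1); w_{n+1} = w_n + (h/2)·(k1 + k2).
x=0.000000, w=-1.030000:
  k1 = f(0.000000, -1.030000) = 1.819300
  k2 = f(0.410000, -0.284087) = 1.588067
  w ← -1.030000 + (0.41/2)·(1.819300 + 1.588067) = -0.331490
w(0.41) ≈ -0.3315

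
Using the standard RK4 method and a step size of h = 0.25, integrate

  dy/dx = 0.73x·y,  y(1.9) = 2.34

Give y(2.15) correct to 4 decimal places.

3.3861

RK4: k1 = f(x_n, y_n); k2 = f(x_n + h/2, y_n + (h/2)·k1); k3 = f(x_n + h/2, y_n + (h/2)·k2); k4 = f(x_n + h, y_n + h·k3); y_{n+1} = y_n + (h/6)·(k1 + 2k2 + 2k3 + k4).
x=1.900000, y=2.340000:
  k1 = f(1.900000, 2.340000) = 3.245580
  k2 = f(2.025000, 2.745697) = 4.058827
  k3 = f(2.025000, 2.847353) = 4.209100
  k4 = f(2.150000, 3.392275) = 5.324176
  y ← 2.340000 + (0.25/6)·(k1 + 2k2 + 2k3 + k4) = 3.386067
y(2.15) ≈ 3.3861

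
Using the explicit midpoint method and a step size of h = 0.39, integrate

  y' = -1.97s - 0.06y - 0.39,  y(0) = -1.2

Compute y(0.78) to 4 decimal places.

Midpoint: k1 = f(s_n, y_n); k2 = f(s_n + h/2, y_n + (h/2)·k1); y_{n+1} = y_n + h·k2.
s=0.000000, y=-1.200000:
  k1 = f(0.000000, -1.200000) = -0.318000
  k2 = f(0.195000, -1.262010) = -0.698429
  y ← -1.200000 + 0.39·(-0.698429) = -1.472387
s=0.390000, y=-1.472387:
  k1 = f(0.390000, -1.472387) = -1.069957
  k2 = f(0.585000, -1.681029) = -1.441588
  y ← -1.472387 + 0.39·(-1.441588) = -2.034607
y(0.78) ≈ -2.0346

-2.0346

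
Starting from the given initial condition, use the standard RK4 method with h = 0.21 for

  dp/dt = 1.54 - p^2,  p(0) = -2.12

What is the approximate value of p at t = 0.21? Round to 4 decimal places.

-3.1895

RK4: k1 = f(t_n, p_n); k2 = f(t_n + h/2, p_n + (h/2)·k1); k3 = f(t_n + h/2, p_n + (h/2)·k2); k4 = f(t_n + h, p_n + h·k3); p_{n+1} = p_n + (h/6)·(k1 + 2k2 + 2k3 + k4).
t=0.000000, p=-2.120000:
  k1 = f(0.000000, -2.120000) = -2.954400
  k2 = f(0.105000, -2.430212) = -4.365930
  k3 = f(0.105000, -2.578423) = -5.108264
  k4 = f(0.210000, -3.192735) = -8.653559
  p ← -2.120000 + (0.21/6)·(k1 + 2k2 + 2k3 + k4) = -3.189472
p(0.21) ≈ -3.1895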